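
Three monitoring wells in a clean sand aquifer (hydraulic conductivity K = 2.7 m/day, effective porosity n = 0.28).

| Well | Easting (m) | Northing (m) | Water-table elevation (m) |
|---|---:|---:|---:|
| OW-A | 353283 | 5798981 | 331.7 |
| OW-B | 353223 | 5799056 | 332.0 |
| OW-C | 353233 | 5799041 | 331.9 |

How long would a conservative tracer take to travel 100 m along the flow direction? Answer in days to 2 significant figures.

Taking OW-A as reference: OW-B−OW-A = (-60, 75, +0.3); OW-C−OW-A = (-50, 60, +0.2).
Solve a·Δx + b·Δy = Δh: det = (-60)·60 − (-50)·75 = 150.
∂h/∂x = [(+0.3)·60 − (+0.2)·75] / 150 = +0.02000
∂h/∂y = [(-60)·(+0.2) − (-50)·(+0.3)] / 150 = +0.02000
|∇h| = √(0.02000² + 0.02000²) = 0.02828
Seepage velocity v = K·i/n = 2.7 × 0.02828 / 0.28 = 0.2727 m/day.
t = 100 / 0.2727 = 366.7 days.

370 days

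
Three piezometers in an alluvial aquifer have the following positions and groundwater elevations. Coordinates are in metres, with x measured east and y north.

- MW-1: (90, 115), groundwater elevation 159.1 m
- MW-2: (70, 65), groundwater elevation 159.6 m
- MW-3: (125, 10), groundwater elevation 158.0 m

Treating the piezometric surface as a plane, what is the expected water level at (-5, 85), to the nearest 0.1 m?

Three-point gradient (reference MW-1): Δ to MW-2 = (-20, -50, +0.5), Δ to MW-3 = (35, -105, -1.1).
∂h/∂x = -0.02792, ∂h/∂y = +0.001169 (det = 3850).
h(-5, 85) = 159.1 + (-0.02792)·(-95) + (+0.001169)·(-30) = 159.1 +2.653 -0.035 = 161.718 m.

161.7 m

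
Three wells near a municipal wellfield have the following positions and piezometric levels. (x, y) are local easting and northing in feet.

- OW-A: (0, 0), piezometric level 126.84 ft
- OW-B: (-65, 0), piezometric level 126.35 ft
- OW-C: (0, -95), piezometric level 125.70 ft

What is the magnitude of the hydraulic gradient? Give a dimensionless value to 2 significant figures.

0.014

∂h/∂x = (126.35 − 126.84) / (-65 − 0) = +0.007538
∂h/∂y = (125.70 − 126.84) / (-95 − 0) = +0.01200
|∇h| = √(0.007538² + 0.01200²) = 0.01417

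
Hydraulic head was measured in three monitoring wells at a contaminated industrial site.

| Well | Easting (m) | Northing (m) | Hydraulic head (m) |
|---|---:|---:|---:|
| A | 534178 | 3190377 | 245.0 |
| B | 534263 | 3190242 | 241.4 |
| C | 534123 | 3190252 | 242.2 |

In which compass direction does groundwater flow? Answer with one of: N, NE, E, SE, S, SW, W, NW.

S

Three-point gradient (reference A): Δ to B = (85, -135, -3.6), Δ to C = (-55, -125, -2.8).
∂h/∂x = -0.003989, ∂h/∂y = +0.02416 (det = -18050).
Flow = −∇h = (+0.003989 east, -0.02416 north), which points south.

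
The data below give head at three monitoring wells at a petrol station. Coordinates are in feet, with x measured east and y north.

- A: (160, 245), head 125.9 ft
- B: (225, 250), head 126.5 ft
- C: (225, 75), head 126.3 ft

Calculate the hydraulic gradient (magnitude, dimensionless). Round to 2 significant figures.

Three-point gradient (reference A): Δ to B = (65, 5, +0.6), Δ to C = (65, -170, +0.4).
∂h/∂x = +0.009143, ∂h/∂y = +0.001143 (det = -11375).
|∇h| = √(0.009143² + 0.001143²) = 0.009214

0.0092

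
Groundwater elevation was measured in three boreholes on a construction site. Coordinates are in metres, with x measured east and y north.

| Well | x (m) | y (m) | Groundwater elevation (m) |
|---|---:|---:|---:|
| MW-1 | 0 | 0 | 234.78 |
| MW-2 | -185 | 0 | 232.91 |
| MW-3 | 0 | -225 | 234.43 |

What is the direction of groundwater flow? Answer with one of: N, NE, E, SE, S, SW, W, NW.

∂h/∂x = (232.91 − 234.78) / (-185 − 0) = +0.01011
∂h/∂y = (234.43 − 234.78) / (-225 − 0) = +0.001556
Flow = −∇h = (-0.01011 east, -0.001556 north), which points west.

W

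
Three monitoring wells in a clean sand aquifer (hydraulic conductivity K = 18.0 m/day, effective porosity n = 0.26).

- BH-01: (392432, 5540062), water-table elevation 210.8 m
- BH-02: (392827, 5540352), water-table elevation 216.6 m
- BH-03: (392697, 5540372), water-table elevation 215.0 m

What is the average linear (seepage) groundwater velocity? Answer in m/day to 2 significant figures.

0.90 m/day

Differences from BH-01: to BH-02 (Δx, Δy, Δh) = (395, 290, +5.8); to BH-03 = (265, 310, +4.2).
Determinant of the coordinate differences = 395·310 − 265·290 = 45600.
∂h/∂x = [(+5.8)·310 − (+4.2)·290] / 45600 = +0.01272
∂h/∂y = [395·(+4.2) − 265·(+5.8)] / 45600 = +0.002675
|∇h| = √(0.01272² + 0.002675²) = 0.013
Seepage velocity v = K·i/n = 18.0 × 0.013 / 0.26 = 0.9 m/day.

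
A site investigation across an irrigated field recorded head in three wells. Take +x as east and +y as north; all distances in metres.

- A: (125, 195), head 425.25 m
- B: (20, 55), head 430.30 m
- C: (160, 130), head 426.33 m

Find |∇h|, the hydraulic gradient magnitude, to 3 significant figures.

0.0290

Taking A as reference: B−A = (-105, -140, +5.05); C−A = (35, -65, +1.08).
Solve a·Δx + b·Δy = Δh: det = (-105)·(-65) − 35·(-140) = 11725.
∂h/∂x = [(+5.05)·(-65) − (+1.08)·(-140)] / 11725 = -0.01510
∂h/∂y = [(-105)·(+1.08) − 35·(+5.05)] / 11725 = -0.02475
|∇h| = √(-0.01510² + -0.02475²) = 0.02899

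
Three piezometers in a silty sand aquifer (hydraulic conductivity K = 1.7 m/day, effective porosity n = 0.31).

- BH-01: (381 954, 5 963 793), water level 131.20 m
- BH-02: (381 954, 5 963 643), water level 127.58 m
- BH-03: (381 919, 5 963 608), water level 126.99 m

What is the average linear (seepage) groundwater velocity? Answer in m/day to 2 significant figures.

0.14 m/day

Differences from BH-01: to BH-02 (Δx, Δy, Δh) = (0, -150, -3.62); to BH-03 = (-35, -185, -4.21).
Solve a·Δx + b·Δy = Δh: det = 0·(-185) − (-35)·(-150) = -5250.
∂h/∂x = [(-3.62)·(-185) − (-4.21)·(-150)] / -5250 = -0.007276
∂h/∂y = [0·(-4.21) − (-35)·(-3.62)] / -5250 = +0.02413
|∇h| = √(-0.007276² + 0.02413²) = 0.0252
Seepage velocity v = K·i/n = 1.7 × 0.0252 / 0.31 = 0.1382 m/day.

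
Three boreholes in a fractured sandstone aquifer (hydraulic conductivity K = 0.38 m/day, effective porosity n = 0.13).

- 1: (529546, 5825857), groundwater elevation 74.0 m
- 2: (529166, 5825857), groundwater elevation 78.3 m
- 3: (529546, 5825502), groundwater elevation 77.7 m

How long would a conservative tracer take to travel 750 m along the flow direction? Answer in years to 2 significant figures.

∂h/∂x = (78.3 − 74.0) / (529166 − 529546) = -0.01132
∂h/∂y = (77.7 − 74.0) / (5825502 − 5825857) = -0.01042
|∇h| = √(-0.01132² + -0.01042²) = 0.01539
Seepage velocity v = K·i/n = 0.38 × 0.01539 / 0.13 = 0.04499 m/day.
t = 750 / 0.04499 = 1.667e+04 days = 45.6 years.

46 years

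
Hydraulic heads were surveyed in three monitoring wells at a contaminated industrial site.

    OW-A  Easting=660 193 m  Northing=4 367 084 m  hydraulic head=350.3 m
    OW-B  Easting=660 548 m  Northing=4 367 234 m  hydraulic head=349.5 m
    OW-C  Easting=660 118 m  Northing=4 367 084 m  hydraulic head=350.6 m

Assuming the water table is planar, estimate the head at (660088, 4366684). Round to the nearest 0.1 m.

Three-point gradient (reference OW-A): Δ to OW-B = (355, 150, -0.8), Δ to OW-C = (-75, 0, +0.3).
∂h/∂x = -0.004000, ∂h/∂y = +0.004133 (det = 11250).
h(660088, 4366684) = 350.3 + (-0.004000)·(-105) + (+0.004133)·(-400) = 350.3 +0.420 -1.653 = 349.067 m.

349.1 m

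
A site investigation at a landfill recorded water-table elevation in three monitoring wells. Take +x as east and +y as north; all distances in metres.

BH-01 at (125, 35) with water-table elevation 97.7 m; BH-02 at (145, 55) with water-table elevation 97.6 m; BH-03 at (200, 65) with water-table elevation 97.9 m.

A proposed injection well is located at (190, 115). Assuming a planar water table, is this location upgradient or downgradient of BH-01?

downgradient

Three-point gradient (reference BH-01): Δ to BH-02 = (20, 20, -0.1), Δ to BH-03 = (75, 30, +0.2).
∂h/∂x = +0.007778, ∂h/∂y = -0.01278 (det = -900).
Head at (190, 115) = 97.7 + (+0.007778)·(65) + (-0.01278)·(80) = 97.18 m.
That is lower than the 97.7 m at BH-01, so the point is downgradient.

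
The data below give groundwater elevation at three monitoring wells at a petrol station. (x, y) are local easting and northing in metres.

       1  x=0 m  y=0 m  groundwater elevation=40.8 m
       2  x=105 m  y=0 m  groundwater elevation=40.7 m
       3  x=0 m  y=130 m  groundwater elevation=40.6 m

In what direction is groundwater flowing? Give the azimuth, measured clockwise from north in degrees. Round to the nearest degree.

∂h/∂x = (40.7 − 40.8) / (105 − 0) = -0.0009524
∂h/∂y = (40.6 − 40.8) / (130 − 0) = -0.001538
Flow direction (−∇h) has components (+0.0009524 E, +0.001538 N).
Azimuth = atan2(E, N) = atan2(+0.0009524, +0.001538) = 31.8° ≈ 032°.

032°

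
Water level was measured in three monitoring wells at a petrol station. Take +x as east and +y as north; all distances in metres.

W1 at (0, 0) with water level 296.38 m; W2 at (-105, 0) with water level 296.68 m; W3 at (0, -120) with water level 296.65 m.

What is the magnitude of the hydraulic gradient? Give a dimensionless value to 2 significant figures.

0.0036

∂h/∂x = (296.68 − 296.38) / (-105 − 0) = -0.002857
∂h/∂y = (296.65 − 296.38) / (-120 − 0) = -0.002250
|∇h| = √(-0.002857² + -0.002250²) = 0.003637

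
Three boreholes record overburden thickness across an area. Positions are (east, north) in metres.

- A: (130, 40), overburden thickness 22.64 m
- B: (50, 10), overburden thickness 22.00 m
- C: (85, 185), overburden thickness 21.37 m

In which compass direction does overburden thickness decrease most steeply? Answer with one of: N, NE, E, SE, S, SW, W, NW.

NW

Three-point gradient (reference A): Δ to B = (-80, -30, -0.64), Δ to C = (-45, 145, -1.27).
∂d/∂x = +0.01011, ∂d/∂y = -0.005622 (det = -12950).
Steepest decrease is along −∇f = (-0.01011 E, +0.005622 N) → northwest.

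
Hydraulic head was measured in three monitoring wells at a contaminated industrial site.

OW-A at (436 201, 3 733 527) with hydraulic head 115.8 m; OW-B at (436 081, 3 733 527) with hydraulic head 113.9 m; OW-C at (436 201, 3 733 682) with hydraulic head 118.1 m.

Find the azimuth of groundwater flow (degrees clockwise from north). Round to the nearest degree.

227°

∂h/∂x = (113.9 − 115.8) / (436081 − 436201) = +0.01583
∂h/∂y = (118.1 − 115.8) / (3733682 − 3733527) = +0.01484
Flow direction (−∇h) has components (-0.01583 E, -0.01484 N).
Azimuth = atan2(E, N) = atan2(-0.01583, -0.01484) = 226.9° ≈ 227°.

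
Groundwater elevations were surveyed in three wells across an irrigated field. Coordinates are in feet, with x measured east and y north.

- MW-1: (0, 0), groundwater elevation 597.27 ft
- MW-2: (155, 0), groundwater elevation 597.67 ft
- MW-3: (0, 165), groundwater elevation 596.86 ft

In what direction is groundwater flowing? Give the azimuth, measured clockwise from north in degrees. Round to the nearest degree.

314°

∂h/∂x = (597.67 − 597.27) / (155 − 0) = +0.002581
∂h/∂y = (596.86 − 597.27) / (165 − 0) = -0.002485
Flow direction (−∇h) has components (-0.002581 E, +0.002485 N).
Azimuth = atan2(E, N) = atan2(-0.002581, +0.002485) = 313.9° ≈ 314°.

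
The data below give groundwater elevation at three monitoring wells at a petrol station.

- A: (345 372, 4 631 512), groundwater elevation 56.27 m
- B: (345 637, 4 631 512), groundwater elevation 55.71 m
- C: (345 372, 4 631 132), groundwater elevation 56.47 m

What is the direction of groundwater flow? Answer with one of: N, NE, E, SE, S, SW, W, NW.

∂h/∂x = (55.71 − 56.27) / (345637 − 345372) = -0.002113
∂h/∂y = (56.47 − 56.27) / (4631132 − 4631512) = -0.0005263
Flow = −∇h = (+0.002113 east, +0.0005263 north), which points east.

E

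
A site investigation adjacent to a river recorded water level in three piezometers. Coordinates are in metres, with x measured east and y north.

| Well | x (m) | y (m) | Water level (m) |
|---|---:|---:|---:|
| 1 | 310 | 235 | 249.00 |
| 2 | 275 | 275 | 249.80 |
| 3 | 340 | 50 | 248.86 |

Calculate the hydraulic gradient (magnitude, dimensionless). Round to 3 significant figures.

With h = a·x + b·y + c and 1 as origin, the differences give:
  (-35)·a + 40·b = +0.80
  30·a + (-185)·b = -0.14
Eliminate b (×(-185) and ×40, subtract): 5275·a = -142.400 → a = ∂h/∂x = -0.02700
Back-substitute: b = ∂h/∂y = -0.003621.
|∇h| = √(-0.02700² + -0.003621²) = 0.02724

0.0272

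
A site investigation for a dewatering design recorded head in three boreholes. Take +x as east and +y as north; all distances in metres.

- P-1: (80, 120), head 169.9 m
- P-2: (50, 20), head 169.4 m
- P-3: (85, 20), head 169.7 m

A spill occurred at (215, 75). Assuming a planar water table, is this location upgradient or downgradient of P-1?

upgradient

With h = a·x + b·y + c and P-1 as origin, the differences give:
  (-30)·a + (-100)·b = -0.5
  5·a + (-100)·b = -0.2
Eliminate b (×(-100) and ×(-100), subtract): 3500·a = 30.00 → a = ∂h/∂x = +0.008571
Back-substitute: b = ∂h/∂y = +0.002429.
Head at (215, 75) = 169.9 + (+0.008571)·(135) + (+0.002429)·(-45) = 170.95 m.
That is higher than the 169.9 m at P-1, so the point is upgradient.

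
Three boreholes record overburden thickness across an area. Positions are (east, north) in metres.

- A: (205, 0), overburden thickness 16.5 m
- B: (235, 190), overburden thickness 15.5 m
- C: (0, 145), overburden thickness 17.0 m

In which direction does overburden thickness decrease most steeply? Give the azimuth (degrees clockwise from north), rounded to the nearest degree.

052°

With d = a·x + b·y + c and A as origin, the differences give:
  30·a + 190·b = -1.0
  (-205)·a + 145·b = +0.5
Eliminate b (×145 and ×190, subtract): 43300·a = -240.00 → a = ∂d/∂x = -0.005543
Back-substitute: b = ∂d/∂y = -0.004388.
Steepest decrease is along −∇f: components (+0.005543 E, +0.004388 N).
Azimuth = atan2(+0.005543, +0.004388) = 51.6° ≈ 052°.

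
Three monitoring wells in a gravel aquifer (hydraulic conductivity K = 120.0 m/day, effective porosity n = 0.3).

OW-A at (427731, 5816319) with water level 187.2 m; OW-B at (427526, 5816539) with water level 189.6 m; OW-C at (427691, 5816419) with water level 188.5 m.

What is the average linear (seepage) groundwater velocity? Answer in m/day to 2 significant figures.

Differences from OW-A: to OW-B (Δx, Δy, Δh) = (-205, 220, +2.4); to OW-C = (-40, 100, +1.3).
Solve a·Δx + b·Δy = Δh: det = (-205)·100 − (-40)·220 = -11700.
∂h/∂x = [(+2.4)·100 − (+1.3)·220] / -11700 = +0.003932
∂h/∂y = [(-205)·(+1.3) − (-40)·(+2.4)] / -11700 = +0.01457
|∇h| = √(0.003932² + 0.01457²) = 0.01509
Seepage velocity v = K·i/n = 120.0 × 0.01509 / 0.3 = 6.036 m/day.

6.0 m/day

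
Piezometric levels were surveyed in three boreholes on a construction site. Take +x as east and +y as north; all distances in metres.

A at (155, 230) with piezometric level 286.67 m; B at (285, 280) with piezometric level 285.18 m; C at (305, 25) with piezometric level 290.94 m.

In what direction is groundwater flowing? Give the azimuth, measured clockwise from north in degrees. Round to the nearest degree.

007°

Taking A as reference: B−A = (130, 50, -1.49); C−A = (150, -205, +4.27).
Solve a·Δx + b·Δy = Δh: det = 130·(-205) − 150·50 = -34150.
∂h/∂x = [(-1.49)·(-205) − (+4.27)·50] / -34150 = -0.002693
∂h/∂y = [130·(+4.27) − 150·(-1.49)] / -34150 = -0.02280
Flow direction (−∇h) has components (+0.002693 E, +0.02280 N).
Azimuth = atan2(E, N) = atan2(+0.002693, +0.02280) = 6.7° ≈ 007°.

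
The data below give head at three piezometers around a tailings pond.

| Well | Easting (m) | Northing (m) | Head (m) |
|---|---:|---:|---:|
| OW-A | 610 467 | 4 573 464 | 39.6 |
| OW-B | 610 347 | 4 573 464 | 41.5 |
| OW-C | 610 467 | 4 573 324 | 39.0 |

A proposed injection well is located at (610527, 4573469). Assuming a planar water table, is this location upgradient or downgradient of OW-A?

downgradient

∂h/∂x = (41.5 − 39.6) / (610347 − 610467) = -0.01583
∂h/∂y = (39.0 − 39.6) / (4573324 − 4573464) = +0.004286
Head at (610527, 4573469) = 39.6 + (-0.01583)·(60) + (+0.004286)·(5) = 38.67 m.
That is lower than the 39.6 m at OW-A, so the point is downgradient.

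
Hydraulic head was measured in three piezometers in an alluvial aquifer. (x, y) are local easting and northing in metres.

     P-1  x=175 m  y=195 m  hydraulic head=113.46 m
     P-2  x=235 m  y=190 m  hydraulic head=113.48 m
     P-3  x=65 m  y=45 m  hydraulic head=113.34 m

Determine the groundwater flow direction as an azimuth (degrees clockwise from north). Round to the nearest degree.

Differences from P-1: to P-2 (Δx, Δy, Δh) = (60, -5, +0.02); to P-3 = (-110, -150, -0.12).
Determinant of the coordinate differences = 60·(-150) − (-110)·(-5) = -9550.
∂h/∂x = [(+0.02)·(-150) − (-0.12)·(-5)] / -9550 = +0.0003770
∂h/∂y = [60·(-0.12) − (-110)·(+0.02)] / -9550 = +0.0005236
Flow direction (−∇h) has components (-0.0003770 E, -0.0005236 N).
Azimuth = atan2(E, N) = atan2(-0.0003770, -0.0005236) = 215.8° ≈ 216°.

216°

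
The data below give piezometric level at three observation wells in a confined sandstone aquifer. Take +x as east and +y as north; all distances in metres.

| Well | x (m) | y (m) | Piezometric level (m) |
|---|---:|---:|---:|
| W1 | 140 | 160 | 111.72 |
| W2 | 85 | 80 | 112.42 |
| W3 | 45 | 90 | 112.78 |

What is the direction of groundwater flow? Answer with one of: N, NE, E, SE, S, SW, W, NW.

E

With h = a·x + b·y + c and W1 as origin, the differences give:
  (-55)·a + (-80)·b = +0.70
  (-95)·a + (-70)·b = +1.06
Eliminate b (×(-70) and ×(-80), subtract): -3750·a = 35.800 → a = ∂h/∂x = -0.009547
Back-substitute: b = ∂h/∂y = -0.002187.
Flow = −∇h = (+0.009547 east, +0.002187 north), which points east.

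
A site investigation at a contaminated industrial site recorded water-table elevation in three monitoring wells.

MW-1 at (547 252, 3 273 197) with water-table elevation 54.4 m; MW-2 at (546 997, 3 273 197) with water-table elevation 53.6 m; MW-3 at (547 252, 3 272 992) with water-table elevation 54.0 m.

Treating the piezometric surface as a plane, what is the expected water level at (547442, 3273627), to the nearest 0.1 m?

55.8 m

∂h/∂x = (53.6 − 54.4) / (546997 − 547252) = +0.003137
∂h/∂y = (54.0 − 54.4) / (3272992 − 3273197) = +0.001951
h(547442, 3273627) = 54.4 + (+0.003137)·(190) + (+0.001951)·(430) = 54.4 +0.596 +0.839 = 55.835 m.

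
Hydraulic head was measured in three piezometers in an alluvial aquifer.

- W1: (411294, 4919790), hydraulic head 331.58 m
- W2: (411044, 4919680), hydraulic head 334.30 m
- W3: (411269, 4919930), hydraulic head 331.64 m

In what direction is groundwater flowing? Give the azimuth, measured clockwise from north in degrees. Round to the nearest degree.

082°

Differences from W1: to W2 (Δx, Δy, Δh) = (-250, -110, +2.72); to W3 = (-25, 140, +0.06).
Solve a·Δx + b·Δy = Δh: det = (-250)·140 − (-25)·(-110) = -37750.
∂h/∂x = [(+2.72)·140 − (+0.06)·(-110)] / -37750 = -0.01026
∂h/∂y = [(-250)·(+0.06) − (-25)·(+2.72)] / -37750 = -0.001404
Flow direction (−∇h) has components (+0.01026 E, +0.001404 N).
Azimuth = atan2(E, N) = atan2(+0.01026, +0.001404) = 82.2° ≈ 082°.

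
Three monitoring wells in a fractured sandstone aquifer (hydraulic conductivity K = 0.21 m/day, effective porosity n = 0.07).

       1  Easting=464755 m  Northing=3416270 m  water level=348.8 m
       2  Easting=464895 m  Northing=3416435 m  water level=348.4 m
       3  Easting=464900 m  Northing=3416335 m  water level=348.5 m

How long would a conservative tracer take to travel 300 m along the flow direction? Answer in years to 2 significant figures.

140 years

Taking 1 as reference: 2−1 = (140, 165, -0.4); 3−1 = (145, 65, -0.3).
Determinant of the coordinate differences = 140·65 − 145·165 = -14825.
∂h/∂x = [(-0.4)·65 − (-0.3)·165] / -14825 = -0.001585
∂h/∂y = [140·(-0.3) − 145·(-0.4)] / -14825 = -0.001079
|∇h| = √(-0.001585² + -0.001079²) = 0.001917
Seepage velocity v = K·i/n = 0.21 × 0.001917 / 0.07 = 0.005751 m/day.
t = 300 / 0.005751 = 5.216e+04 days = 143 years.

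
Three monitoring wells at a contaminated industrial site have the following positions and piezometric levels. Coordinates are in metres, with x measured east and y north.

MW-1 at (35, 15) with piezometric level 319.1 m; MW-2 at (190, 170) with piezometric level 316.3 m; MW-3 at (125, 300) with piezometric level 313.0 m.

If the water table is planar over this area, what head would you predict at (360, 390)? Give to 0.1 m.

Differences from MW-1: to MW-2 (Δx, Δy, Δh) = (155, 155, -2.8); to MW-3 = (90, 285, -6.1).
Determinant of the coordinate differences = 155·285 − 90·155 = 30225.
∂h/∂x = [(-2.8)·285 − (-6.1)·155] / 30225 = +0.004880
∂h/∂y = [155·(-6.1) − 90·(-2.8)] / 30225 = -0.02294
h(360, 390) = 319.1 + (+0.004880)·(325) + (-0.02294)·(375) = 319.1 +1.586 -8.604 = 312.082 m.

312.1 m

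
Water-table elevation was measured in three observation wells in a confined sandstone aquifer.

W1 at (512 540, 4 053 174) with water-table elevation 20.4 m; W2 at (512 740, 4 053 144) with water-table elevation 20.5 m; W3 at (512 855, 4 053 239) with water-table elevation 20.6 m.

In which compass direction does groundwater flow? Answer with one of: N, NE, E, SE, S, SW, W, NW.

SW

Differences from W1: to W2 (Δx, Δy, Δh) = (200, -30, +0.1); to W3 = (315, 65, +0.2).
Solve a·Δx + b·Δy = Δh: det = 200·65 − 315·(-30) = 22450.
∂h/∂x = [(+0.1)·65 − (+0.2)·(-30)] / 22450 = +0.0005568
∂h/∂y = [200·(+0.2) − 315·(+0.1)] / 22450 = +0.0003786
Flow = −∇h = (-0.0005568 east, -0.0003786 north), which points southwest.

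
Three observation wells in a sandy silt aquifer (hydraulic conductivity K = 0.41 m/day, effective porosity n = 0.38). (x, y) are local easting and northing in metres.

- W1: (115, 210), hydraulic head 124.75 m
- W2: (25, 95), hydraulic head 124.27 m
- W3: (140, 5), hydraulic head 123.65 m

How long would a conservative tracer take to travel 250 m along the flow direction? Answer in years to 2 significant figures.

120 years

Three-point gradient (reference W1): Δ to W2 = (-90, -115, -0.48), Δ to W3 = (25, -205, -1.10).
∂h/∂x = -0.001318, ∂h/∂y = +0.005205 (det = 21325).
|∇h| = √(-0.001318² + 0.005205²) = 0.005369
Seepage velocity v = K·i/n = 0.41 × 0.005369 / 0.38 = 0.005793 m/day.
t = 250 / 0.005793 = 4.316e+04 days = 118 years.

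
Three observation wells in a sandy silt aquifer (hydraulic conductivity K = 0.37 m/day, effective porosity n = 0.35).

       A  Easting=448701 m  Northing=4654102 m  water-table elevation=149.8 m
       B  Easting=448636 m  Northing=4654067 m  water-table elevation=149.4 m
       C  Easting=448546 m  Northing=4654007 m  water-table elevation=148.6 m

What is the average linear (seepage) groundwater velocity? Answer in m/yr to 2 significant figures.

Taking A as reference: B−A = (-65, -35, -0.4); C−A = (-155, -95, -1.2).
Determinant of the coordinate differences = (-65)·(-95) − (-155)·(-35) = 750.
∂h/∂x = [(-0.4)·(-95) − (-1.2)·(-35)] / 750 = -0.005333
∂h/∂y = [(-65)·(-1.2) − (-155)·(-0.4)] / 750 = +0.02133
|∇h| = √(-0.005333² + 0.02133²) = 0.02199
Seepage velocity v = K·i/n = 0.37 × 0.02199 / 0.35 = 0.02325 m/day = 8.492 m/yr.

8.5 m/yr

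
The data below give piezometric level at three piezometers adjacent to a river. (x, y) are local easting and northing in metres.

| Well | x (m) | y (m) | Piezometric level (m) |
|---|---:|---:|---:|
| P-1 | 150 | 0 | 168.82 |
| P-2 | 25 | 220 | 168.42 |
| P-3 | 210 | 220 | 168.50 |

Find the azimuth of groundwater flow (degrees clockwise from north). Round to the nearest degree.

With h = a·x + b·y + c and P-1 as origin, the differences give:
  (-125)·a + 220·b = -0.40
  60·a + 220·b = -0.32
Eliminate b (×220 and ×220, subtract): -40700·a = -17.600 → a = ∂h/∂x = +0.0004324
Back-substitute: b = ∂h/∂y = -0.001572.
Flow direction (−∇h) has components (-0.0004324 E, +0.001572 N).
Azimuth = atan2(E, N) = atan2(-0.0004324, +0.001572) = 344.6° ≈ 345°.

345°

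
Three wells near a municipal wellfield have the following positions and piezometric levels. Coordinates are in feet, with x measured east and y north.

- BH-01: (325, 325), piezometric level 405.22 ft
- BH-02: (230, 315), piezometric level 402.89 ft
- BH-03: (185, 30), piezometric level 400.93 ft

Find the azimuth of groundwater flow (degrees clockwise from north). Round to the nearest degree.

263°

Taking BH-01 as reference: BH-02−BH-01 = (-95, -10, -2.33); BH-03−BH-01 = (-140, -295, -4.29).
Determinant of the coordinate differences = (-95)·(-295) − (-140)·(-10) = 26625.
∂h/∂x = [(-2.33)·(-295) − (-4.29)·(-10)] / 26625 = +0.02420
∂h/∂y = [(-95)·(-4.29) − (-140)·(-2.33)] / 26625 = +0.003055
Flow direction (−∇h) has components (-0.02420 E, -0.003055 N).
Azimuth = atan2(E, N) = atan2(-0.02420, -0.003055) = 262.8° ≈ 263°.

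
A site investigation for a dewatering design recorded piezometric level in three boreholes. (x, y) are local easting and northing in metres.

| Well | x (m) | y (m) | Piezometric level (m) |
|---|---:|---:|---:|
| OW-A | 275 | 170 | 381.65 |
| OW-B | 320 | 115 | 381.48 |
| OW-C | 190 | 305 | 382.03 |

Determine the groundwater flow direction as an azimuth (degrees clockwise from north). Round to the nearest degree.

With h = a·x + b·y + c and OW-A as origin, the differences give:
  45·a + (-55)·b = -0.17
  (-85)·a + 135·b = +0.38
Eliminate b (×135 and ×(-55), subtract): 1400·a = -2.050 → a = ∂h/∂x = -0.001464
Back-substitute: b = ∂h/∂y = +0.001893.
Flow direction (−∇h) has components (+0.001464 E, -0.001893 N).
Azimuth = atan2(E, N) = atan2(+0.001464, -0.001893) = 142.3° ≈ 142°.

142°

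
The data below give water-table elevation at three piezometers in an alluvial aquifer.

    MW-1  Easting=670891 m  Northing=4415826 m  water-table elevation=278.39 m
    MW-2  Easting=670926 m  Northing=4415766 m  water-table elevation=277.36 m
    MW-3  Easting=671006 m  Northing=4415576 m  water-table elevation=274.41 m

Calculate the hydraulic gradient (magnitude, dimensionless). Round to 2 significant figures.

Differences from MW-1: to MW-2 (Δx, Δy, Δh) = (35, -60, -1.03); to MW-3 = (115, -250, -3.98).
Determinant of the coordinate differences = 35·(-250) − 115·(-60) = -1850.
∂h/∂x = [(-1.03)·(-250) − (-3.98)·(-60)] / -1850 = -0.01011
∂h/∂y = [35·(-3.98) − 115·(-1.03)] / -1850 = +0.01127
|∇h| = √(-0.01011² + 0.01127²) = 0.01514

0.015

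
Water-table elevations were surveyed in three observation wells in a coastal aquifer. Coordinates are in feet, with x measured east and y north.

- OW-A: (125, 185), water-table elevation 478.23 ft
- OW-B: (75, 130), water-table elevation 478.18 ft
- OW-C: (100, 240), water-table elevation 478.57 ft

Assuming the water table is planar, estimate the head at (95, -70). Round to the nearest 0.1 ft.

With h = a·x + b·y + c and OW-A as origin, the differences give:
  (-50)·a + (-55)·b = -0.05
  (-25)·a + 55·b = +0.34
Eliminate b (×55 and ×(-55), subtract): -4125·a = 15.950 → a = ∂h/∂x = -0.003867
Back-substitute: b = ∂h/∂y = +0.004424.
h(95, -70) = 478.23 + (-0.003867)·(-30) + (+0.004424)·(-255) = 478.23 +0.116 -1.128 = 477.218 ft.

477.2 ft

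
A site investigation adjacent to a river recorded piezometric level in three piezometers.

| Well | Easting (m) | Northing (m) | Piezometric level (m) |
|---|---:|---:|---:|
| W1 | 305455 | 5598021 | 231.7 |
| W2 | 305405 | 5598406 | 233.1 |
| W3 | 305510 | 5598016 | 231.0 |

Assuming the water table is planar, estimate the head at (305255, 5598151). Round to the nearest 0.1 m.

Differences from W1: to W2 (Δx, Δy, Δh) = (-50, 385, +1.4); to W3 = (55, -5, -0.7).
Solve a·Δx + b·Δy = Δh: det = (-50)·(-5) − 55·385 = -20925.
∂h/∂x = [(+1.4)·(-5) − (-0.7)·385] / -20925 = -0.01254
∂h/∂y = [(-50)·(-0.7) − 55·(+1.4)] / -20925 = +0.002007
h(305255, 5598151) = 231.7 + (-0.01254)·(-200) + (+0.002007)·(130) = 231.7 +2.509 +0.261 = 234.470 m.

234.5 m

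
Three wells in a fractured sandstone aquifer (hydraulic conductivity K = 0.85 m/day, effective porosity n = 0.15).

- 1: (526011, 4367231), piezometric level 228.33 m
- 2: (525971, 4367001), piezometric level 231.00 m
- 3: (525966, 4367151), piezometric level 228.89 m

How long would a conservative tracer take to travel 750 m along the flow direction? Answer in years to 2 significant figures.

Differences from 1: to 2 (Δx, Δy, Δh) = (-40, -230, +2.67); to 3 = (-45, -80, +0.56).
Determinant of the coordinate differences = (-40)·(-80) − (-45)·(-230) = -7150.
∂h/∂x = [(+2.67)·(-80) − (+0.56)·(-230)] / -7150 = +0.01186
∂h/∂y = [(-40)·(+0.56) − (-45)·(+2.67)] / -7150 = -0.01367
|∇h| = √(0.01186² + -0.01367²) = 0.0181
Seepage velocity v = K·i/n = 0.85 × 0.0181 / 0.15 = 0.1026 m/day.
t = 750 / 0.1026 = 7310 days = 20 years.

20 years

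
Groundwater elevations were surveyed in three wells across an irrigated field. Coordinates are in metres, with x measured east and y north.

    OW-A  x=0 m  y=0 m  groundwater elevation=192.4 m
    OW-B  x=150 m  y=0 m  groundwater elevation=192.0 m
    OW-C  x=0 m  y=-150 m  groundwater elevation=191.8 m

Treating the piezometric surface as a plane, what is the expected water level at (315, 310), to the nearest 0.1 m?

192.8 m

∂h/∂x = (192.0 − 192.4) / (150 − 0) = -0.002667
∂h/∂y = (191.8 − 192.4) / (-150 − 0) = +0.004000
h(315, 310) = 192.4 + (-0.002667)·(315) + (+0.004000)·(310) = 192.4 -0.840 +1.240 = 192.800 m.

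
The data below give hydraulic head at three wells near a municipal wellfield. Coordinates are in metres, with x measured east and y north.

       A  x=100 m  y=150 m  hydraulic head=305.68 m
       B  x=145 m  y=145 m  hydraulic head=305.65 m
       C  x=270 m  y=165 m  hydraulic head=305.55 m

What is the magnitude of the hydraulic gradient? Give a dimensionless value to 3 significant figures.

Three-point gradient (reference A): Δ to B = (45, -5, -0.03), Δ to C = (170, 15, -0.13).
∂h/∂x = -0.0007213, ∂h/∂y = -0.0004918 (det = 1525).
|∇h| = √(-0.0007213² + -0.0004918²) = 0.000873

0.000873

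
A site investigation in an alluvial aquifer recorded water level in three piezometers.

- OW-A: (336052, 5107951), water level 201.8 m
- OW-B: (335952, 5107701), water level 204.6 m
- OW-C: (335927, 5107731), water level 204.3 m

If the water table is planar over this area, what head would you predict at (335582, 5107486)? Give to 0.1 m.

Taking OW-A as reference: OW-B−OW-A = (-100, -250, +2.8); OW-C−OW-A = (-125, -220, +2.5).
Solve a·Δx + b·Δy = Δh: det = (-100)·(-220) − (-125)·(-250) = -9250.
∂h/∂x = [(+2.8)·(-220) − (+2.5)·(-250)] / -9250 = -0.0009730
∂h/∂y = [(-100)·(+2.5) − (-125)·(+2.8)] / -9250 = -0.01081
h(335582, 5107486) = 201.8 + (-0.0009730)·(-470) + (-0.01081)·(-465) = 201.8 +0.457 +5.027 = 207.284 m.

207.3 m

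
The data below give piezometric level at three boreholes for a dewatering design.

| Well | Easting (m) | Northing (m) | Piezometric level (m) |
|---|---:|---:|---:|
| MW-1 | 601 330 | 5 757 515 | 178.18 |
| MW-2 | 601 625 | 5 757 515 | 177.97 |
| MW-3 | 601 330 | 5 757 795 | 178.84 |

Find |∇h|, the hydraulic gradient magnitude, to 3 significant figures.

∂h/∂x = (177.97 − 178.18) / (601625 − 601330) = -0.0007119
∂h/∂y = (178.84 − 178.18) / (5757795 − 5757515) = +0.002357
|∇h| = √(-0.0007119² + 0.002357²) = 0.002462

0.00246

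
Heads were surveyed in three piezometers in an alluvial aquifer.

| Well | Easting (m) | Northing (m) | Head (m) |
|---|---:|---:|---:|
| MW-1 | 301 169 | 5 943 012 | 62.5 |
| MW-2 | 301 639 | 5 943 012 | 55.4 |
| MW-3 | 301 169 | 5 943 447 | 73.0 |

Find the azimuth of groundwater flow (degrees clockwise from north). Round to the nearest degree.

∂h/∂x = (55.4 − 62.5) / (301639 − 301169) = -0.01511
∂h/∂y = (73.0 − 62.5) / (5943447 − 5943012) = +0.02414
Flow direction (−∇h) has components (+0.01511 E, -0.02414 N).
Azimuth = atan2(E, N) = atan2(+0.01511, -0.02414) = 148.0° ≈ 148°.

148°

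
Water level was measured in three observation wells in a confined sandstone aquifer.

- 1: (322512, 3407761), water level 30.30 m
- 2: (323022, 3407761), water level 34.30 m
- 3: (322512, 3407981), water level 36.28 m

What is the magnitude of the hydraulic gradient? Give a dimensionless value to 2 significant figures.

∂h/∂x = (34.30 − 30.30) / (323022 − 322512) = +0.007843
∂h/∂y = (36.28 − 30.30) / (3407981 − 3407761) = +0.02718
|∇h| = √(0.007843² + 0.02718²) = 0.02829

0.028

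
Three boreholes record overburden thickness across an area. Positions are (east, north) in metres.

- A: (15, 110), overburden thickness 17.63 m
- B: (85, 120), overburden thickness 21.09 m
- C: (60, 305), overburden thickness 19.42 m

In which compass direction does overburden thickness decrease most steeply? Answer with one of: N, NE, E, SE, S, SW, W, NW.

W

Differences from A: to B (Δx, Δy, Δh) = (70, 10, +3.46); to C = (45, 195, +1.79).
Determinant of the coordinate differences = 70·195 − 45·10 = 13200.
∂d/∂x = [(+3.46)·195 − (+1.79)·10] / 13200 = +0.04976
∂d/∂y = [70·(+1.79) − 45·(+3.46)] / 13200 = -0.002303
Steepest decrease is along −∇f = (-0.04976 E, +0.002303 N) → west.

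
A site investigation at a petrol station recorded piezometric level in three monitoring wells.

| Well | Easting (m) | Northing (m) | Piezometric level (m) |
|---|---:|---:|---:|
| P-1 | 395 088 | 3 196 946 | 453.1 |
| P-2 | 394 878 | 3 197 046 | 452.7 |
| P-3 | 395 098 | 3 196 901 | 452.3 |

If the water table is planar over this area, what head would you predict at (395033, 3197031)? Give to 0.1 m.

454.2 m

Differences from P-1: to P-2 (Δx, Δy, Δh) = (-210, 100, -0.4); to P-3 = (10, -45, -0.8).
Solve a·Δx + b·Δy = Δh: det = (-210)·(-45) − 10·100 = 8450.
∂h/∂x = [(-0.4)·(-45) − (-0.8)·100] / 8450 = +0.01160
∂h/∂y = [(-210)·(-0.8) − 10·(-0.4)] / 8450 = +0.02036
h(395033, 3197031) = 453.1 + (+0.01160)·(-55) + (+0.02036)·(85) = 453.1 -0.638 +1.730 = 454.192 m.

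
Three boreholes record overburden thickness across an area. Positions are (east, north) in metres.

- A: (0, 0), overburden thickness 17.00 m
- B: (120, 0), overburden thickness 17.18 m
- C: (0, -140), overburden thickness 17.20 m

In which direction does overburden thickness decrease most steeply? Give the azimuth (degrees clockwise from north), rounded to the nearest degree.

314°

∂d/∂x = (17.18 − 17.00) / (120 − 0) = +0.001500
∂d/∂y = (17.20 − 17.00) / (-140 − 0) = -0.001429
Steepest decrease is along −∇f: components (-0.001500 E, +0.001429 N).
Azimuth = atan2(-0.001500, +0.001429) = 313.6° ≈ 314°.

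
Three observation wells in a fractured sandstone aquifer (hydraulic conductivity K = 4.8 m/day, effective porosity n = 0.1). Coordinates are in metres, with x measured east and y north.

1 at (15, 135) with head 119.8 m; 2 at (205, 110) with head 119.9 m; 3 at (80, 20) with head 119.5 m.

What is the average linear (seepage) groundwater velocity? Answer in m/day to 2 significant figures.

Three-point gradient (reference 1): Δ to 2 = (190, -25, +0.1), Δ to 3 = (65, -115, -0.3).
∂h/∂x = +0.0009394, ∂h/∂y = +0.003140 (det = -20225).
|∇h| = √(0.0009394² + 0.003140²) = 0.003278
Seepage velocity v = K·i/n = 4.8 × 0.003278 / 0.1 = 0.1573 m/day.

0.16 m/day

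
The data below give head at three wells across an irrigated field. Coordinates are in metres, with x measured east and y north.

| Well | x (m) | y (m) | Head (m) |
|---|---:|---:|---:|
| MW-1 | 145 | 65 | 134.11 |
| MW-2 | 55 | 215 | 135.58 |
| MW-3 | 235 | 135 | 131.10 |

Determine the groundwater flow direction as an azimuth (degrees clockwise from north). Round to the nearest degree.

076°

Three-point gradient (reference MW-1): Δ to MW-2 = (-90, 150, +1.47), Δ to MW-3 = (90, 70, -3.01).
∂h/∂x = -0.02800, ∂h/∂y = -0.007000 (det = -19800).
Flow direction (−∇h) has components (+0.02800 E, +0.007000 N).
Azimuth = atan2(E, N) = atan2(+0.02800, +0.007000) = 76.0° ≈ 076°.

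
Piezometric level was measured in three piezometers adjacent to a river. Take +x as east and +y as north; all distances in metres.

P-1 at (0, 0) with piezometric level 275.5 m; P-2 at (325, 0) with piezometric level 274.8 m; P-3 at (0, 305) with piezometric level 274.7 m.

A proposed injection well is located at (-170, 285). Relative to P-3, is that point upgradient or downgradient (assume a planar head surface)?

upgradient

∂h/∂x = (274.8 − 275.5) / (325 − 0) = -0.002154
∂h/∂y = (274.7 − 275.5) / (305 − 0) = -0.002623
Head at (-170, 285) = 275.5 + (-0.002154)·(-170) + (-0.002623)·(285) = 275.12 m.
That is higher than the 274.7 m at P-3, so the point is upgradient.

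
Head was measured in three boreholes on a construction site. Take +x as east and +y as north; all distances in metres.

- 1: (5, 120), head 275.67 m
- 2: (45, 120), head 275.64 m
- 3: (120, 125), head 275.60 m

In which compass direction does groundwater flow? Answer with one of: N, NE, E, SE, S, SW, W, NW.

Three-point gradient (reference 1): Δ to 2 = (40, 0, -0.03), Δ to 3 = (115, 5, -0.07).
∂h/∂x = -0.0007500, ∂h/∂y = +0.003250 (det = 200).
Flow = −∇h = (+0.0007500 east, -0.003250 north), which points south.

S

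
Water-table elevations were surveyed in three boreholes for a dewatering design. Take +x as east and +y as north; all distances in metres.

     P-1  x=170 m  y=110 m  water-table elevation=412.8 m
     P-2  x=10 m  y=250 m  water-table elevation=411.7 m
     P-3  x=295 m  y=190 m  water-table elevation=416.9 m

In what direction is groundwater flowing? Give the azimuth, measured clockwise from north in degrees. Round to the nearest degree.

Differences from P-1: to P-2 (Δx, Δy, Δh) = (-160, 140, -1.1); to P-3 = (125, 80, +4.1).
Solve a·Δx + b·Δy = Δh: det = (-160)·80 − 125·140 = -30300.
∂h/∂x = [(-1.1)·80 − (+4.1)·140] / -30300 = +0.02185
∂h/∂y = [(-160)·(+4.1) − 125·(-1.1)] / -30300 = +0.01711
Flow direction (−∇h) has components (-0.02185 E, -0.01711 N).
Azimuth = atan2(E, N) = atan2(-0.02185, -0.01711) = 231.9° ≈ 232°.

232°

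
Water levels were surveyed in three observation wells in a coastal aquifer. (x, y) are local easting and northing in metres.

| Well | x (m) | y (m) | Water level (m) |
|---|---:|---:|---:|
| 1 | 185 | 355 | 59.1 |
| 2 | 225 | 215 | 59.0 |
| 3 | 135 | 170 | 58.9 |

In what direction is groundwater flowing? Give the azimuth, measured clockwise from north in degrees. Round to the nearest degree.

216°

With h = a·x + b·y + c and 1 as origin, the differences give:
  40·a + (-140)·b = -0.1
  (-50)·a + (-185)·b = -0.2
Eliminate b (×(-185) and ×(-140), subtract): -14400·a = -9.50 → a = ∂h/∂x = +0.0006597
Back-substitute: b = ∂h/∂y = +0.0009028.
Flow direction (−∇h) has components (-0.0006597 E, -0.0009028 N).
Azimuth = atan2(E, N) = atan2(-0.0006597, -0.0009028) = 216.2° ≈ 216°.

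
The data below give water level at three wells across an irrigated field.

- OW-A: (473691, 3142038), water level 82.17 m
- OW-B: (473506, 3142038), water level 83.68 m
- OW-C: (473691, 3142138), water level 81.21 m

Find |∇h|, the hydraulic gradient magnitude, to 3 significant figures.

∂h/∂x = (83.68 − 82.17) / (473506 − 473691) = -0.008162
∂h/∂y = (81.21 − 82.17) / (3142138 − 3142038) = -0.009600
|∇h| = √(-0.008162² + -0.009600²) = 0.0126

0.0126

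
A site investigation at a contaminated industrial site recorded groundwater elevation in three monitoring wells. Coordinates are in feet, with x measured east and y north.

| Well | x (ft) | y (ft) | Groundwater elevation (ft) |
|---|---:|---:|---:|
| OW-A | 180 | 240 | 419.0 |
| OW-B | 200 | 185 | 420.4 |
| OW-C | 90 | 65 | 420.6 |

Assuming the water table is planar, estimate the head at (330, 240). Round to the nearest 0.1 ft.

421.8 ft

Taking OW-A as reference: OW-B−OW-A = (20, -55, +1.4); OW-C−OW-A = (-90, -175, +1.6).
Solve a·Δx + b·Δy = Δh: det = 20·(-175) − (-90)·(-55) = -8450.
∂h/∂x = [(+1.4)·(-175) − (+1.6)·(-55)] / -8450 = +0.01858
∂h/∂y = [20·(+1.6) − (-90)·(+1.4)] / -8450 = -0.01870
h(330, 240) = 419.0 + (+0.01858)·(150) + (-0.01870)·(0) = 419.0 +2.787 -0.000 = 421.787 ft.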